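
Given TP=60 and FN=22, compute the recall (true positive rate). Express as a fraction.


Recall = TP / (TP + FN) = 60 / 82 = 30/41.

30/41


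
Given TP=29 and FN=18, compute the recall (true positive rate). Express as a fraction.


Recall = TP / (TP + FN) = 29 / 47 = 29/47.

29/47


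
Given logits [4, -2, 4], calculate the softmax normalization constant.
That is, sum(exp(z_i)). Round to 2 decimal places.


Denom = e^4=54.5982 + e^-2=0.1353 + e^4=54.5982. Sum = 109.3317, which rounds to 109.33.

109.33


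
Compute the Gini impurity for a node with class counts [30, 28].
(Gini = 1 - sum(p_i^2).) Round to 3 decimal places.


Total = 58. Proportions: 30/58, 28/58. sum(p_i^2) = 0.5006. Gini = 1 - 0.5006 = 0.4994, which rounds to 0.499.

0.499


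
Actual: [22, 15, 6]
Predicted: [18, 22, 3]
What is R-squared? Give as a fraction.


Mean(y) = 43/3. SS_res = 74. SS_tot = 386/3. R^2 = 1 - 74/(386/3) = 82/193.

82/193


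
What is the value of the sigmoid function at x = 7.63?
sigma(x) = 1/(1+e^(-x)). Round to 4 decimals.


sigma(7.63) = 1/(1+e^(-7.63)) = 1/(1+0.000486) = 1/1.000486 = 0.9995.

0.9995


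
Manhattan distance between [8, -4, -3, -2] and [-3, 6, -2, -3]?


d = sum of absolute differences: |8--3|=11 + |-4-6|=10 + |-3--2|=1 + |-2--3|=1 = 23.

23


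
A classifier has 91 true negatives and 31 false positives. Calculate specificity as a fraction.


Specificity = TN / (TN + FP) = 91 / 122 = 91/122.

91/122


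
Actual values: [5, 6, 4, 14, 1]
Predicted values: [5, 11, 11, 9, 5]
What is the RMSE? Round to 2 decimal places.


MSE = 23.0000. RMSE = sqrt(23.0000) = 4.80.

4.80


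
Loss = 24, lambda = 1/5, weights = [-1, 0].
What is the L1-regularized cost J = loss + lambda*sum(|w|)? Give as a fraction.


L1 norm = sum(|w|) = 1. J = 24 + 1/5 * 1 = 121/5.

121/5


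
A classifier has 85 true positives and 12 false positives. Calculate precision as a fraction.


Precision = TP / (TP + FP) = 85 / 97 = 85/97.

85/97


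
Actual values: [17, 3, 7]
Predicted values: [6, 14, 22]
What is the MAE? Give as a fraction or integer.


MAE = (1/3) * (|17-6|=11 + |3-14|=11 + |7-22|=15). Sum = 37. MAE = 37/3.

37/3


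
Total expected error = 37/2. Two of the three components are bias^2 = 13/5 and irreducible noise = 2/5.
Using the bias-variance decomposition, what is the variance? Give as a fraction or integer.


Total error = bias^2 + variance + irreducible noise. So variance = 37/2 - 13/5 - 2/5 = 31/2.

31/2


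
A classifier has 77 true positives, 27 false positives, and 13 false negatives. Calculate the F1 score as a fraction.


Precision = 77/104 = 77/104. Recall = 77/90 = 77/90. F1 = 2*P*R/(P+R) = 77/97.

77/97


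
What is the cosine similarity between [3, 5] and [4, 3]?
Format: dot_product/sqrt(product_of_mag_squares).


dot = 27. |a|^2 = 34, |b|^2 = 25. cos = 27/sqrt(850).

27/sqrt(850)


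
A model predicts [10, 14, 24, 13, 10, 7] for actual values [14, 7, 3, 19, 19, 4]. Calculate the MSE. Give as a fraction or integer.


MSE = (1/6) * ((14-10)^2=16 + (7-14)^2=49 + (3-24)^2=441 + (19-13)^2=36 + (19-10)^2=81 + (4-7)^2=9). Sum = 632. MSE = 316/3.

316/3


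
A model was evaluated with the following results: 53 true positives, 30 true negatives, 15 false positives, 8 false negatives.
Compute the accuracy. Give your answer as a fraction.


Accuracy = (TP + TN) / (TP + TN + FP + FN) = (53 + 30) / 106 = 83/106.

83/106


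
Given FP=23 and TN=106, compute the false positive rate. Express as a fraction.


FPR = FP / (FP + TN) = 23 / 129 = 23/129.

23/129


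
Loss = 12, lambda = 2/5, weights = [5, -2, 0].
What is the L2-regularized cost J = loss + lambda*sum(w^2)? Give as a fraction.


L2 sq norm = sum(w^2) = 29. J = 12 + 2/5 * 29 = 118/5.

118/5


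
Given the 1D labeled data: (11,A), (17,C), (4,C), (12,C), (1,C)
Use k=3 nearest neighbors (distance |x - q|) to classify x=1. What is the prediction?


Distances: |11-1|=10, |17-1|=16, |4-1|=3, |12-1|=11, |1-1|=0. 3 nearest: (1,C), (4,C), (11,A). Counts: {'C': 2, 'A': 1}. Majority class: C.

C


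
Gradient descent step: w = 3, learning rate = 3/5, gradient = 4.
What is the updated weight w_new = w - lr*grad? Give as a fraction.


w_new = 3 - 3/5 * 4 = 3 - 12/5 = 3/5.

3/5


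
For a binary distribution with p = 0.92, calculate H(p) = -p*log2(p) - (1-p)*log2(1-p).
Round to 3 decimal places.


H = -0.92*log2(0.92) - 0.08*log2(0.08) = 0.402.

0.402


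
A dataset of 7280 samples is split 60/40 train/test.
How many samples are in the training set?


Test set = 7280 * 40% = 2912. Training set = 7280 - 2912 = 4368.

4368


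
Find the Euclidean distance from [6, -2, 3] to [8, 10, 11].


d = sqrt(sum of squared differences). (6-8)^2=4, (-2-10)^2=144, (3-11)^2=64. Sum = 212.

sqrt(212)


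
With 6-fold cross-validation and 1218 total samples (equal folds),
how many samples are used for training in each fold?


Each validation fold has 1218/6 = 203 samples. Training set = 1218 - 203 = 1015.

1015


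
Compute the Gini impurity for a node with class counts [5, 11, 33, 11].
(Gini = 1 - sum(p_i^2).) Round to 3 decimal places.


Total = 60. Proportions: 5/60, 11/60, 33/60, 11/60. sum(p_i^2) = 0.3767. Gini = 1 - 0.3767 = 0.6233, which rounds to 0.623.

0.623


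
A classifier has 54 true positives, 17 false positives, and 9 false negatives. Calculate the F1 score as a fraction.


Precision = 54/71 = 54/71. Recall = 54/63 = 6/7. F1 = 2*P*R/(P+R) = 54/67.

54/67


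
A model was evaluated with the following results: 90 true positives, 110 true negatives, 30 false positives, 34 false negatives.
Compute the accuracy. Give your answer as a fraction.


Accuracy = (TP + TN) / (TP + TN + FP + FN) = (90 + 110) / 264 = 25/33.

25/33


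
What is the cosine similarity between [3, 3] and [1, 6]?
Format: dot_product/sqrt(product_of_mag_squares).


dot = 21. |a|^2 = 18, |b|^2 = 37. cos = 21/sqrt(666).

21/sqrt(666)


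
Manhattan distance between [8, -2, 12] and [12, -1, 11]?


d = sum of absolute differences: |8-12|=4 + |-2--1|=1 + |12-11|=1 = 6.

6


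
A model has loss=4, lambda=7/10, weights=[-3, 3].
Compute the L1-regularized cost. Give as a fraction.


L1 norm = sum(|w|) = 6. J = 4 + 7/10 * 6 = 41/5.

41/5


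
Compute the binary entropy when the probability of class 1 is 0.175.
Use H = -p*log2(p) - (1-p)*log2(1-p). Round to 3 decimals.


H = -0.175*log2(0.175) - 0.825*log2(0.825) = 0.669.

0.669


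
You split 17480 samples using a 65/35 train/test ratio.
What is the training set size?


Test set = 17480 * 35% = 6118. Training set = 17480 - 6118 = 11362.

11362


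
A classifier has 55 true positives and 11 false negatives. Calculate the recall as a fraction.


Recall = TP / (TP + FN) = 55 / 66 = 5/6.

5/6


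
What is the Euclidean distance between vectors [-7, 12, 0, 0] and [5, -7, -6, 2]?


d = sqrt(sum of squared differences). (-7-5)^2=144, (12--7)^2=361, (0--6)^2=36, (0-2)^2=4. Sum = 545.

sqrt(545)


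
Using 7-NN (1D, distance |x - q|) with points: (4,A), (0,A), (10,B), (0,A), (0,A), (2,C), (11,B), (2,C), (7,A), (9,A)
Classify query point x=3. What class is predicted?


Distances: |4-3|=1, |0-3|=3, |10-3|=7, |0-3|=3, |0-3|=3, |2-3|=1, |11-3|=8, |2-3|=1, |7-3|=4, |9-3|=6. 7 nearest: (4,A), (2,C), (2,C), (0,A), (0,A), (0,A), (7,A). Counts: {'A': 5, 'C': 2}. Majority class: A.

A


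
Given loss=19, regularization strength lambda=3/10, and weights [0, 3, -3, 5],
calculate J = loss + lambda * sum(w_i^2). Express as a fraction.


L2 sq norm = sum(w^2) = 43. J = 19 + 3/10 * 43 = 319/10.

319/10


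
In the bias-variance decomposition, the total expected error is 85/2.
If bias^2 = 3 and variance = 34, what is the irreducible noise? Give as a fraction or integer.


Total error = bias^2 + variance + irreducible noise. So irreducible noise = 85/2 - 3 - 34 = 11/2.

11/2


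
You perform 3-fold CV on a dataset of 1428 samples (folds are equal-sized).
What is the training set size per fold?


Each validation fold has 1428/3 = 476 samples. Training set = 1428 - 476 = 952.

952


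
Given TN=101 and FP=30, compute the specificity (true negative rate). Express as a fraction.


Specificity = TN / (TN + FP) = 101 / 131 = 101/131.

101/131


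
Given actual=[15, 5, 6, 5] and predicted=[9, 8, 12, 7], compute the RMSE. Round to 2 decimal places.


MSE = 21.2500. RMSE = sqrt(21.2500) = 4.61.

4.61


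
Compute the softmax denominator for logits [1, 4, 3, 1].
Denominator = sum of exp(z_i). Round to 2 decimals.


Denom = e^1=2.7183 + e^4=54.5982 + e^3=20.0855 + e^1=2.7183. Sum = 80.1203, which rounds to 80.12.

80.12


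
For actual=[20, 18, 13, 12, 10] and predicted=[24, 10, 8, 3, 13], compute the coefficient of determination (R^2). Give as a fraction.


Mean(y) = 73/5. SS_res = 195. SS_tot = 356/5. R^2 = 1 - 195/(356/5) = -619/356.

-619/356


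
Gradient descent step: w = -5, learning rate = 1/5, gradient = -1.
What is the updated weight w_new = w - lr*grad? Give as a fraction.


w_new = -5 - 1/5 * -1 = -5 - -1/5 = -24/5.

-24/5


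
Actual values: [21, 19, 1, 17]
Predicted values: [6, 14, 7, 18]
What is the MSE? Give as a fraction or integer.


MSE = (1/4) * ((21-6)^2=225 + (19-14)^2=25 + (1-7)^2=36 + (17-18)^2=1). Sum = 287. MSE = 287/4.

287/4


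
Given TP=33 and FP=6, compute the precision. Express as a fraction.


Precision = TP / (TP + FP) = 33 / 39 = 11/13.

11/13


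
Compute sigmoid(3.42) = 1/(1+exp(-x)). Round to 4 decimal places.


sigma(3.42) = 1/(1+e^(-3.42)) = 1/(1+0.032712) = 1/1.032712 = 0.9683.

0.9683


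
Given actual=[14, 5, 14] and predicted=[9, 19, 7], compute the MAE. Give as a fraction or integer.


MAE = (1/3) * (|14-9|=5 + |5-19|=14 + |14-7|=7). Sum = 26. MAE = 26/3.

26/3


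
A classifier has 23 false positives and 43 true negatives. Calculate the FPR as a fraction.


FPR = FP / (FP + TN) = 23 / 66 = 23/66.

23/66


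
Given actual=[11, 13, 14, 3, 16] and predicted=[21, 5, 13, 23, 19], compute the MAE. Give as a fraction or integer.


MAE = (1/5) * (|11-21|=10 + |13-5|=8 + |14-13|=1 + |3-23|=20 + |16-19|=3). Sum = 42. MAE = 42/5.

42/5


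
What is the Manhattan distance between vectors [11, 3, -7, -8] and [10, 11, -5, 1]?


d = sum of absolute differences: |11-10|=1 + |3-11|=8 + |-7--5|=2 + |-8-1|=9 = 20.

20


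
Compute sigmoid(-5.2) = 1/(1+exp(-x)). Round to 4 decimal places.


sigma(-5.2) = 1/(1+e^(5.2)) = 1/(1+181.272242) = 1/182.272242 = 0.0055.

0.0055


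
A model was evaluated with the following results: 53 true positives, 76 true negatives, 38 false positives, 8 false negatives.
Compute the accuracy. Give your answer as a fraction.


Accuracy = (TP + TN) / (TP + TN + FP + FN) = (53 + 76) / 175 = 129/175.

129/175


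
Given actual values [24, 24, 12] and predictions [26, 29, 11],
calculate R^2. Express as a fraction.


Mean(y) = 20. SS_res = 30. SS_tot = 96. R^2 = 1 - 30/(96) = 11/16.

11/16


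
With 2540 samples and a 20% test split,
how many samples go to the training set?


Test set = 2540 * 20% = 508. Training set = 2540 - 508 = 2032.

2032


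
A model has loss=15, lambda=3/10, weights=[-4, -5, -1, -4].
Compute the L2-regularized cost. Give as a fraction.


L2 sq norm = sum(w^2) = 58. J = 15 + 3/10 * 58 = 162/5.

162/5


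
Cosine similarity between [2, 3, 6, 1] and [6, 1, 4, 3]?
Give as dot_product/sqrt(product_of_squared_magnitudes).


dot = 42. |a|^2 = 50, |b|^2 = 62. cos = 42/sqrt(3100).

42/sqrt(3100)


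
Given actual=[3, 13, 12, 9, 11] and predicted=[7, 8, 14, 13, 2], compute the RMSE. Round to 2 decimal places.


MSE = 28.4000. RMSE = sqrt(28.4000) = 5.33.

5.33


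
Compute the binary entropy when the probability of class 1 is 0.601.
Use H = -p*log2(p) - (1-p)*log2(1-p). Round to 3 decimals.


H = -0.601*log2(0.601) - 0.399*log2(0.399) = 0.970.

0.970


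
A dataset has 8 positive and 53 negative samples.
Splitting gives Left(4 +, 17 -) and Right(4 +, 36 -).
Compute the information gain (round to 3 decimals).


H(parent) = 0.5606. H(left) = 0.7025, H(right) = 0.4690. Weighted = (21/61)*0.7025 + (40/61)*0.4690 = 0.5494. IG = 0.5606 - 0.5494 = 0.0112, which rounds to 0.011.

0.011


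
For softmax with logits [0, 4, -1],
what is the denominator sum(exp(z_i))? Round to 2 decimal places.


Denom = e^0=1.0000 + e^4=54.5982 + e^-1=0.3679. Sum = 55.9661, which rounds to 55.97.

55.97


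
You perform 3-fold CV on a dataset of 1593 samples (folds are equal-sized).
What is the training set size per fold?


Each validation fold has 1593/3 = 531 samples. Training set = 1593 - 531 = 1062.

1062


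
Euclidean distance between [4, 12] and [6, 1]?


d = sqrt(sum of squared differences). (4-6)^2=4, (12-1)^2=121. Sum = 125.

sqrt(125)


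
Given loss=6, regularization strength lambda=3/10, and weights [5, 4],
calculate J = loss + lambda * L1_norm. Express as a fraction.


L1 norm = sum(|w|) = 9. J = 6 + 3/10 * 9 = 87/10.

87/10


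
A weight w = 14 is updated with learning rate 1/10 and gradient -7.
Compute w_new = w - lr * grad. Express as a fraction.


w_new = 14 - 1/10 * -7 = 14 - -7/10 = 147/10.

147/10


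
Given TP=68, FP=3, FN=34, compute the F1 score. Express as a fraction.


Precision = 68/71 = 68/71. Recall = 68/102 = 2/3. F1 = 2*P*R/(P+R) = 136/173.

136/173


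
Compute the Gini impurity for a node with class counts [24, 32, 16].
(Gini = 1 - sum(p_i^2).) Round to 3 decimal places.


Total = 72. Proportions: 24/72, 32/72, 16/72. sum(p_i^2) = 0.3580. Gini = 1 - 0.3580 = 0.6420, which rounds to 0.642.

0.642


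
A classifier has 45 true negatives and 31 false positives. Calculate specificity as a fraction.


Specificity = TN / (TN + FP) = 45 / 76 = 45/76.

45/76


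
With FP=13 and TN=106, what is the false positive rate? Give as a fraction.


FPR = FP / (FP + TN) = 13 / 119 = 13/119.

13/119


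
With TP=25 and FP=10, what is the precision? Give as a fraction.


Precision = TP / (TP + FP) = 25 / 35 = 5/7.

5/7


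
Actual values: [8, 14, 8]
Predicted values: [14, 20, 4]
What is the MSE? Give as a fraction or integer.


MSE = (1/3) * ((8-14)^2=36 + (14-20)^2=36 + (8-4)^2=16). Sum = 88. MSE = 88/3.

88/3


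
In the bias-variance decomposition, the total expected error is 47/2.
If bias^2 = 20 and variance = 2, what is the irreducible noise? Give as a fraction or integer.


Total error = bias^2 + variance + irreducible noise. So irreducible noise = 47/2 - 20 - 2 = 3/2.

3/2


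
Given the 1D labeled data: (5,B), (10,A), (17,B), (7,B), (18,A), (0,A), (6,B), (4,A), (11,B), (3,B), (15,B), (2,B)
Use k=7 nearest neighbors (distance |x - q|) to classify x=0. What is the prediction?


Distances: |5-0|=5, |10-0|=10, |17-0|=17, |7-0|=7, |18-0|=18, |0-0|=0, |6-0|=6, |4-0|=4, |11-0|=11, |3-0|=3, |15-0|=15, |2-0|=2. 7 nearest: (0,A), (2,B), (3,B), (4,A), (5,B), (6,B), (7,B). Counts: {'A': 2, 'B': 5}. Majority class: B.

B


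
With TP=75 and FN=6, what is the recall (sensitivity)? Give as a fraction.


Recall = TP / (TP + FN) = 75 / 81 = 25/27.

25/27


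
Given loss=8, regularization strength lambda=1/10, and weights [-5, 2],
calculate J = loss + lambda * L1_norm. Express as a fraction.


L1 norm = sum(|w|) = 7. J = 8 + 1/10 * 7 = 87/10.

87/10


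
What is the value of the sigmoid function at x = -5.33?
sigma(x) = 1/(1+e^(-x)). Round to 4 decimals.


sigma(-5.33) = 1/(1+e^(5.33)) = 1/(1+206.437974) = 1/207.437974 = 0.0048.

0.0048


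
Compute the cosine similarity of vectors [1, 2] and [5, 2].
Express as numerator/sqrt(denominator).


dot = 9. |a|^2 = 5, |b|^2 = 29. cos = 9/sqrt(145).

9/sqrt(145)


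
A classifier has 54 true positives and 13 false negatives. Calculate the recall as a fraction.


Recall = TP / (TP + FN) = 54 / 67 = 54/67.

54/67


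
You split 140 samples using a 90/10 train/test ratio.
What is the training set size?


Test set = 140 * 10% = 14. Training set = 140 - 14 = 126.

126


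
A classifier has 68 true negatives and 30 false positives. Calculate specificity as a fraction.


Specificity = TN / (TN + FP) = 68 / 98 = 34/49.

34/49


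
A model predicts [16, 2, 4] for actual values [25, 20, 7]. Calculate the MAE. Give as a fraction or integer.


MAE = (1/3) * (|25-16|=9 + |20-2|=18 + |7-4|=3). Sum = 30. MAE = 10.

10


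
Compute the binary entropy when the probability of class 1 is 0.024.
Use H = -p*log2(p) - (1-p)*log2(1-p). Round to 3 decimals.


H = -0.024*log2(0.024) - 0.976*log2(0.976) = 0.163.

0.163


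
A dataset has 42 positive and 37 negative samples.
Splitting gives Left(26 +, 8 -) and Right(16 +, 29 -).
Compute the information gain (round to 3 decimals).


H(parent) = 0.9971. H(left) = 0.7871, H(right) = 0.9389. Weighted = (34/79)*0.7871 + (45/79)*0.9389 = 0.8736. IG = 0.9971 - 0.8736 = 0.1235, which rounds to 0.124.

0.124


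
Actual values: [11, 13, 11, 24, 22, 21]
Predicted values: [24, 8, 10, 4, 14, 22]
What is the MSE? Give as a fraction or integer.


MSE = (1/6) * ((11-24)^2=169 + (13-8)^2=25 + (11-10)^2=1 + (24-4)^2=400 + (22-14)^2=64 + (21-22)^2=1). Sum = 660. MSE = 110.

110


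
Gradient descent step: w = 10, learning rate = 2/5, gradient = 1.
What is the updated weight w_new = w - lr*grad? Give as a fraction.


w_new = 10 - 2/5 * 1 = 10 - 2/5 = 48/5.

48/5


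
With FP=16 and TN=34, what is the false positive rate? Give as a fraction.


FPR = FP / (FP + TN) = 16 / 50 = 8/25.

8/25


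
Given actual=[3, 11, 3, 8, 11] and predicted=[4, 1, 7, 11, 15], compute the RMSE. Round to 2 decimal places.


MSE = 28.4000. RMSE = sqrt(28.4000) = 5.33.

5.33


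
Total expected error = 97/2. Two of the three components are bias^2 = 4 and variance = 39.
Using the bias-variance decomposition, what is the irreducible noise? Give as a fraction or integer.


Total error = bias^2 + variance + irreducible noise. So irreducible noise = 97/2 - 4 - 39 = 11/2.

11/2


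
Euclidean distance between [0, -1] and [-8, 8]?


d = sqrt(sum of squared differences). (0--8)^2=64, (-1-8)^2=81. Sum = 145.

sqrt(145)


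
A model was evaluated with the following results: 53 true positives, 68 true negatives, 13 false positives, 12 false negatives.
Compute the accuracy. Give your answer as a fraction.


Accuracy = (TP + TN) / (TP + TN + FP + FN) = (53 + 68) / 146 = 121/146.

121/146


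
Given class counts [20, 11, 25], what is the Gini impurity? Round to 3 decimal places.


Total = 56. Proportions: 20/56, 11/56, 25/56. sum(p_i^2) = 0.3654. Gini = 1 - 0.3654 = 0.6346, which rounds to 0.635.

0.635


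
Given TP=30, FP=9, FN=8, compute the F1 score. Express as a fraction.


Precision = 30/39 = 10/13. Recall = 30/38 = 15/19. F1 = 2*P*R/(P+R) = 60/77.

60/77


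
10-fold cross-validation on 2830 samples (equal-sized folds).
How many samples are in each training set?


Each validation fold has 2830/10 = 283 samples. Training set = 2830 - 283 = 2547.

2547


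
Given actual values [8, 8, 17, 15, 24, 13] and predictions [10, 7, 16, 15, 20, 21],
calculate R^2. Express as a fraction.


Mean(y) = 85/6. SS_res = 86. SS_tot = 1097/6. R^2 = 1 - 86/(1097/6) = 581/1097.

581/1097


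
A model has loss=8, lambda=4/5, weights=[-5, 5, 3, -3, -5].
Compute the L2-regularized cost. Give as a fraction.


L2 sq norm = sum(w^2) = 93. J = 8 + 4/5 * 93 = 412/5.

412/5


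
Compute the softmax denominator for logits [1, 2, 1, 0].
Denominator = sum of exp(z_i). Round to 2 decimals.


Denom = e^1=2.7183 + e^2=7.3891 + e^1=2.7183 + e^0=1.0000. Sum = 13.8257, which rounds to 13.83.

13.83


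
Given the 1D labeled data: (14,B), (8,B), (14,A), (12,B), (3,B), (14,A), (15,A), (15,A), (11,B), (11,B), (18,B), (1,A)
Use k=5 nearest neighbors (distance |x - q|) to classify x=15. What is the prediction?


Distances: |14-15|=1, |8-15|=7, |14-15|=1, |12-15|=3, |3-15|=12, |14-15|=1, |15-15|=0, |15-15|=0, |11-15|=4, |11-15|=4, |18-15|=3, |1-15|=14. 5 nearest: (15,A), (15,A), (14,A), (14,A), (14,B). Counts: {'A': 4, 'B': 1}. Majority class: A.

A


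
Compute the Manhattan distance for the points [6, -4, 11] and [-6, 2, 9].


d = sum of absolute differences: |6--6|=12 + |-4-2|=6 + |11-9|=2 = 20.

20


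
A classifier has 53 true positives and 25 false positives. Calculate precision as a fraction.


Precision = TP / (TP + FP) = 53 / 78 = 53/78.

53/78


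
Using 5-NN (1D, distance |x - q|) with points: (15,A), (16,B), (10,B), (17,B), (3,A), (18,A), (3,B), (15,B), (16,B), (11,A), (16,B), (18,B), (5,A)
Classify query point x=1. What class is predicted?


Distances: |15-1|=14, |16-1|=15, |10-1|=9, |17-1|=16, |3-1|=2, |18-1|=17, |3-1|=2, |15-1|=14, |16-1|=15, |11-1|=10, |16-1|=15, |18-1|=17, |5-1|=4. 5 nearest: (3,A), (3,B), (5,A), (10,B), (11,A). Counts: {'A': 3, 'B': 2}. Majority class: A.

A


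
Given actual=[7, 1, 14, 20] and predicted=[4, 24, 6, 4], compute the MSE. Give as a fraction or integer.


MSE = (1/4) * ((7-4)^2=9 + (1-24)^2=529 + (14-6)^2=64 + (20-4)^2=256). Sum = 858. MSE = 429/2.

429/2


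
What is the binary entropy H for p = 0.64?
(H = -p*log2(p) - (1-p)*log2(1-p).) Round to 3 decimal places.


H = -0.64*log2(0.64) - 0.36*log2(0.36) = 0.943.

0.943


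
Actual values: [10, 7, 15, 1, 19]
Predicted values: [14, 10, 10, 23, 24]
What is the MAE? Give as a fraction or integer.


MAE = (1/5) * (|10-14|=4 + |7-10|=3 + |15-10|=5 + |1-23|=22 + |19-24|=5). Sum = 39. MAE = 39/5.

39/5


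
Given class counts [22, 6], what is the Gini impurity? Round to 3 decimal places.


Total = 28. Proportions: 22/28, 6/28. sum(p_i^2) = 0.6633. Gini = 1 - 0.6633 = 0.3367, which rounds to 0.337.

0.337


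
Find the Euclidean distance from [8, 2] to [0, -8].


d = sqrt(sum of squared differences). (8-0)^2=64, (2--8)^2=100. Sum = 164.

sqrt(164)


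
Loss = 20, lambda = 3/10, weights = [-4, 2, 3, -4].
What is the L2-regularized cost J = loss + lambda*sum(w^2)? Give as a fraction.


L2 sq norm = sum(w^2) = 45. J = 20 + 3/10 * 45 = 67/2.

67/2


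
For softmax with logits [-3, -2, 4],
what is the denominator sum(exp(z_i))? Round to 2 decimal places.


Denom = e^-3=0.0498 + e^-2=0.1353 + e^4=54.5982. Sum = 54.7833, which rounds to 54.78.

54.78


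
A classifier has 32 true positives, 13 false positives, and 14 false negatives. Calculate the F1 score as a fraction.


Precision = 32/45 = 32/45. Recall = 32/46 = 16/23. F1 = 2*P*R/(P+R) = 64/91.

64/91


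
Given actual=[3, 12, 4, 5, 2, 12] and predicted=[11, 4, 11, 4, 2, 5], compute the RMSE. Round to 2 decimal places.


MSE = 37.8333. RMSE = sqrt(37.8333) = 6.15.

6.15


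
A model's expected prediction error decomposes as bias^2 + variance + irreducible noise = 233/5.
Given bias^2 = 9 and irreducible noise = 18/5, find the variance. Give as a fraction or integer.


Total error = bias^2 + variance + irreducible noise. So variance = 233/5 - 9 - 18/5 = 34.

34


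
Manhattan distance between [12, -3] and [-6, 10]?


d = sum of absolute differences: |12--6|=18 + |-3-10|=13 = 31.

31


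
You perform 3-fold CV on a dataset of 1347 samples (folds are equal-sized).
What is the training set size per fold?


Each validation fold has 1347/3 = 449 samples. Training set = 1347 - 449 = 898.

898


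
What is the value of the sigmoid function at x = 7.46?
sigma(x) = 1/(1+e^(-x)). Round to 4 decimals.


sigma(7.46) = 1/(1+e^(-7.46)) = 1/(1+0.000576) = 1/1.000576 = 0.9994.

0.9994


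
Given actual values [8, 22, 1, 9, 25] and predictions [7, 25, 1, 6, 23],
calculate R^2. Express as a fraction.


Mean(y) = 13. SS_res = 23. SS_tot = 410. R^2 = 1 - 23/(410) = 387/410.

387/410


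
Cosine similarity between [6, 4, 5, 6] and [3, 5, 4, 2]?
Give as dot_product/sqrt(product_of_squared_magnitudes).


dot = 70. |a|^2 = 113, |b|^2 = 54. cos = 70/sqrt(6102).

70/sqrt(6102)


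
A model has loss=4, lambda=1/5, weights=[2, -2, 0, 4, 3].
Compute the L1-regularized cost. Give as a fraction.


L1 norm = sum(|w|) = 11. J = 4 + 1/5 * 11 = 31/5.

31/5


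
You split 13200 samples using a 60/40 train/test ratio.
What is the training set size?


Test set = 13200 * 40% = 5280. Training set = 13200 - 5280 = 7920.

7920


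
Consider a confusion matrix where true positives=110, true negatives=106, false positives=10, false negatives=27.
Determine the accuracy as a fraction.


Accuracy = (TP + TN) / (TP + TN + FP + FN) = (110 + 106) / 253 = 216/253.

216/253


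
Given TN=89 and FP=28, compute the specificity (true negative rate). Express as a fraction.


Specificity = TN / (TN + FP) = 89 / 117 = 89/117.

89/117


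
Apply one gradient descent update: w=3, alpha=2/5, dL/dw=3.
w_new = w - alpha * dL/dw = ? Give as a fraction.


w_new = 3 - 2/5 * 3 = 3 - 6/5 = 9/5.

9/5


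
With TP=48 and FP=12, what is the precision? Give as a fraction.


Precision = TP / (TP + FP) = 48 / 60 = 4/5.

4/5


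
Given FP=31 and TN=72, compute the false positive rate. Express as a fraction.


FPR = FP / (FP + TN) = 31 / 103 = 31/103.

31/103


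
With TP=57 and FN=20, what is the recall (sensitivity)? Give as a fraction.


Recall = TP / (TP + FN) = 57 / 77 = 57/77.

57/77


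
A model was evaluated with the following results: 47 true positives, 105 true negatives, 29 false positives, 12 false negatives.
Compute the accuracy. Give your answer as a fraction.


Accuracy = (TP + TN) / (TP + TN + FP + FN) = (47 + 105) / 193 = 152/193.

152/193


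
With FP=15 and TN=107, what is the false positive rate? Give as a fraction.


FPR = FP / (FP + TN) = 15 / 122 = 15/122.

15/122


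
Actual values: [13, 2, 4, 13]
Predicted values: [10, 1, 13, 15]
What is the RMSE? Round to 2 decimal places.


MSE = 23.7500. RMSE = sqrt(23.7500) = 4.87.

4.87


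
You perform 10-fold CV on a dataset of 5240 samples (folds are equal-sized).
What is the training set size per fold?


Each validation fold has 5240/10 = 524 samples. Training set = 5240 - 524 = 4716.

4716


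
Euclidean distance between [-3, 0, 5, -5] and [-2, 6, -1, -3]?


d = sqrt(sum of squared differences). (-3--2)^2=1, (0-6)^2=36, (5--1)^2=36, (-5--3)^2=4. Sum = 77.

sqrt(77)


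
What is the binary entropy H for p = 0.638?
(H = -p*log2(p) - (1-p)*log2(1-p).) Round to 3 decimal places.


H = -0.638*log2(0.638) - 0.362*log2(0.362) = 0.944.

0.944


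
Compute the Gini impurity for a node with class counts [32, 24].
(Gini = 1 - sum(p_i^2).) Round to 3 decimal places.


Total = 56. Proportions: 32/56, 24/56. sum(p_i^2) = 0.5102. Gini = 1 - 0.5102 = 0.4898, which rounds to 0.490.

0.490


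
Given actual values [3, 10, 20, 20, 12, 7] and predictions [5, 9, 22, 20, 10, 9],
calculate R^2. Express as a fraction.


Mean(y) = 12. SS_res = 17. SS_tot = 238. R^2 = 1 - 17/(238) = 13/14.

13/14


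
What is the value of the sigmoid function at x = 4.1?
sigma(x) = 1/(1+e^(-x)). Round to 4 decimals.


sigma(4.1) = 1/(1+e^(-4.1)) = 1/(1+0.016573) = 1/1.016573 = 0.9837.

0.9837


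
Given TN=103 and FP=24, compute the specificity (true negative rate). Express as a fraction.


Specificity = TN / (TN + FP) = 103 / 127 = 103/127.

103/127


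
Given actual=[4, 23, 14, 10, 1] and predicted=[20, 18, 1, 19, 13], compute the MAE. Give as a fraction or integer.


MAE = (1/5) * (|4-20|=16 + |23-18|=5 + |14-1|=13 + |10-19|=9 + |1-13|=12). Sum = 55. MAE = 11.

11


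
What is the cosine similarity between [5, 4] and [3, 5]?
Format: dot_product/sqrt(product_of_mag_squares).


dot = 35. |a|^2 = 41, |b|^2 = 34. cos = 35/sqrt(1394).

35/sqrt(1394)


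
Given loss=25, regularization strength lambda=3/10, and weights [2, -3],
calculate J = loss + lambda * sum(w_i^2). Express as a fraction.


L2 sq norm = sum(w^2) = 13. J = 25 + 3/10 * 13 = 289/10.

289/10


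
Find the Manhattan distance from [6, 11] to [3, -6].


d = sum of absolute differences: |6-3|=3 + |11--6|=17 = 20.

20


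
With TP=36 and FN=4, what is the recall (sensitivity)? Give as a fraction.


Recall = TP / (TP + FN) = 36 / 40 = 9/10.

9/10


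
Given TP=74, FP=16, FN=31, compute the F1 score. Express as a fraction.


Precision = 74/90 = 37/45. Recall = 74/105 = 74/105. F1 = 2*P*R/(P+R) = 148/195.

148/195


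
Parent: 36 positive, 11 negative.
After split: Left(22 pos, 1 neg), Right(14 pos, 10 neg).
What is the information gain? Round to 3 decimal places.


H(parent) = 0.7850. H(left) = 0.2580, H(right) = 0.9799. Weighted = (23/47)*0.2580 + (24/47)*0.9799 = 0.6266. IG = 0.7850 - 0.6266 = 0.1584, which rounds to 0.158.

0.158


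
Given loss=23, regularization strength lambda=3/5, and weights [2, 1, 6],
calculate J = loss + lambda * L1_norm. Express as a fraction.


L1 norm = sum(|w|) = 9. J = 23 + 3/5 * 9 = 142/5.

142/5


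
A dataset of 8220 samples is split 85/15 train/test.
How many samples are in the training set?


Test set = 8220 * 15% = 1233. Training set = 8220 - 1233 = 6987.

6987


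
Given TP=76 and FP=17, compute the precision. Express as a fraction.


Precision = TP / (TP + FP) = 76 / 93 = 76/93.

76/93


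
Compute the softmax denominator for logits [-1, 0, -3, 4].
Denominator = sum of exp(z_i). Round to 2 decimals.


Denom = e^-1=0.3679 + e^0=1.0000 + e^-3=0.0498 + e^4=54.5982. Sum = 56.0159, which rounds to 56.02.

56.02


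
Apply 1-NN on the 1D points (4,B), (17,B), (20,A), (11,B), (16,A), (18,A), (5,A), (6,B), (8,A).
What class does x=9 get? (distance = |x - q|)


Distances: |4-9|=5, |17-9|=8, |20-9|=11, |11-9|=2, |16-9|=7, |18-9|=9, |5-9|=4, |6-9|=3, |8-9|=1. 1 nearest: (8,A). Counts: {'A': 1}. Majority class: A.

A


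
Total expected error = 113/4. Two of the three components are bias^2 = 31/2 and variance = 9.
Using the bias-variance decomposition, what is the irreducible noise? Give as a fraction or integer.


Total error = bias^2 + variance + irreducible noise. So irreducible noise = 113/4 - 31/2 - 9 = 15/4.

15/4


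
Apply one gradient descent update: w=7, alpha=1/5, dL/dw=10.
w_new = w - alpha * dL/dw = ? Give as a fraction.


w_new = 7 - 1/5 * 10 = 7 - 2 = 5.

5


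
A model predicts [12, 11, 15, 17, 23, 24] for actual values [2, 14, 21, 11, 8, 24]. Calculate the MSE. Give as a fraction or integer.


MSE = (1/6) * ((2-12)^2=100 + (14-11)^2=9 + (21-15)^2=36 + (11-17)^2=36 + (8-23)^2=225 + (24-24)^2=0). Sum = 406. MSE = 203/3.

203/3


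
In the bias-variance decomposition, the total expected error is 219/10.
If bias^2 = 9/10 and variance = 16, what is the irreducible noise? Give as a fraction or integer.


Total error = bias^2 + variance + irreducible noise. So irreducible noise = 219/10 - 9/10 - 16 = 5.

5


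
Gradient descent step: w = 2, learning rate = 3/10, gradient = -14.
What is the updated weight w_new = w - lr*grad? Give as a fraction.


w_new = 2 - 3/10 * -14 = 2 - -21/5 = 31/5.

31/5


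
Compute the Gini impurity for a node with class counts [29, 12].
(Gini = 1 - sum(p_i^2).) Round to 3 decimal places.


Total = 41. Proportions: 29/41, 12/41. sum(p_i^2) = 0.5860. Gini = 1 - 0.5860 = 0.4140, which rounds to 0.414.

0.414


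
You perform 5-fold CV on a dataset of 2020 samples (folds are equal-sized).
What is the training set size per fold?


Each validation fold has 2020/5 = 404 samples. Training set = 2020 - 404 = 1616.

1616


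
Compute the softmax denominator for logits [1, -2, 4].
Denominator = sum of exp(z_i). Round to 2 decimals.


Denom = e^1=2.7183 + e^-2=0.1353 + e^4=54.5982. Sum = 57.4518, which rounds to 57.45.

57.45


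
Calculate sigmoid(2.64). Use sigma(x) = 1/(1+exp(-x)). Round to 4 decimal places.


sigma(2.64) = 1/(1+e^(-2.64)) = 1/(1+0.071361) = 1/1.071361 = 0.9334.

0.9334


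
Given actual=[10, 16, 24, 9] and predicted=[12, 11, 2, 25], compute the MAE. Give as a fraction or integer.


MAE = (1/4) * (|10-12|=2 + |16-11|=5 + |24-2|=22 + |9-25|=16). Sum = 45. MAE = 45/4.

45/4


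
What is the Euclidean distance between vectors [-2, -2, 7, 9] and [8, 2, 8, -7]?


d = sqrt(sum of squared differences). (-2-8)^2=100, (-2-2)^2=16, (7-8)^2=1, (9--7)^2=256. Sum = 373.

sqrt(373)


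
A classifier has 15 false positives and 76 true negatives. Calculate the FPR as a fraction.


FPR = FP / (FP + TN) = 15 / 91 = 15/91.

15/91


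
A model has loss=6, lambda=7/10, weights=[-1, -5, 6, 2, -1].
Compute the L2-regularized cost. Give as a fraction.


L2 sq norm = sum(w^2) = 67. J = 6 + 7/10 * 67 = 529/10.

529/10


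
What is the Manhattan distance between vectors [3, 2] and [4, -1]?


d = sum of absolute differences: |3-4|=1 + |2--1|=3 = 4.

4


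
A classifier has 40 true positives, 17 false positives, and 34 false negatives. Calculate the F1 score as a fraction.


Precision = 40/57 = 40/57. Recall = 40/74 = 20/37. F1 = 2*P*R/(P+R) = 80/131.

80/131


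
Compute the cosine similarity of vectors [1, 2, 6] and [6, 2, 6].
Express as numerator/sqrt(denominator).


dot = 46. |a|^2 = 41, |b|^2 = 76. cos = 46/sqrt(3116).

46/sqrt(3116)


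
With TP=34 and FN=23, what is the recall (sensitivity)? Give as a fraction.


Recall = TP / (TP + FN) = 34 / 57 = 34/57.

34/57


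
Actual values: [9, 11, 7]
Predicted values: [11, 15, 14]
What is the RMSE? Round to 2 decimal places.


MSE = 23.0000. RMSE = sqrt(23.0000) = 4.80.

4.80


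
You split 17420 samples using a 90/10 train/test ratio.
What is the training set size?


Test set = 17420 * 10% = 1742. Training set = 17420 - 1742 = 15678.

15678


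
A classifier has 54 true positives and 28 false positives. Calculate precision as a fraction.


Precision = TP / (TP + FP) = 54 / 82 = 27/41.

27/41


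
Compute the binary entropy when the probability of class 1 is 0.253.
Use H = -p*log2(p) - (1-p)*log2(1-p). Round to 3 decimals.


H = -0.253*log2(0.253) - 0.747*log2(0.747) = 0.816.

0.816


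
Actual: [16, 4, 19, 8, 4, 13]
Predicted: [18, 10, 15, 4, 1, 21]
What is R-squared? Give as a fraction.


Mean(y) = 32/3. SS_res = 145. SS_tot = 598/3. R^2 = 1 - 145/(598/3) = 163/598.

163/598


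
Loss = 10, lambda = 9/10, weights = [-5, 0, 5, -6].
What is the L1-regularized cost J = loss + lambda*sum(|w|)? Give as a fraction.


L1 norm = sum(|w|) = 16. J = 10 + 9/10 * 16 = 122/5.

122/5


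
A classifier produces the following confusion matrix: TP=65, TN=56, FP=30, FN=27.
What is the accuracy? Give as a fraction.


Accuracy = (TP + TN) / (TP + TN + FP + FN) = (65 + 56) / 178 = 121/178.

121/178


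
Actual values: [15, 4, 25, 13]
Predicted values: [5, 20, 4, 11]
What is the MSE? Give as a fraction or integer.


MSE = (1/4) * ((15-5)^2=100 + (4-20)^2=256 + (25-4)^2=441 + (13-11)^2=4). Sum = 801. MSE = 801/4.

801/4


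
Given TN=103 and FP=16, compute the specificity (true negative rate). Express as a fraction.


Specificity = TN / (TN + FP) = 103 / 119 = 103/119.

103/119


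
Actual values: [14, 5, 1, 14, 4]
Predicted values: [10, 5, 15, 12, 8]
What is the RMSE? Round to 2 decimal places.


MSE = 46.4000. RMSE = sqrt(46.4000) = 6.81.

6.81


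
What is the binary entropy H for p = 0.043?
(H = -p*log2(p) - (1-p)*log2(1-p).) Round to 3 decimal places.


H = -0.043*log2(0.043) - 0.957*log2(0.957) = 0.256.

0.256


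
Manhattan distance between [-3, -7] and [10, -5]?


d = sum of absolute differences: |-3-10|=13 + |-7--5|=2 = 15.

15


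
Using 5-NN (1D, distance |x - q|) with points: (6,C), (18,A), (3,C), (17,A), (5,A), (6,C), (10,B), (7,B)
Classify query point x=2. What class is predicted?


Distances: |6-2|=4, |18-2|=16, |3-2|=1, |17-2|=15, |5-2|=3, |6-2|=4, |10-2|=8, |7-2|=5. 5 nearest: (3,C), (5,A), (6,C), (6,C), (7,B). Counts: {'C': 3, 'A': 1, 'B': 1}. Majority class: C.

C


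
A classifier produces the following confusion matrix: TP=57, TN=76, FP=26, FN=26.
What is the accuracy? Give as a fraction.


Accuracy = (TP + TN) / (TP + TN + FP + FN) = (57 + 76) / 185 = 133/185.

133/185


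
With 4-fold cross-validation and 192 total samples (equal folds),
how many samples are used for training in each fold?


Each validation fold has 192/4 = 48 samples. Training set = 192 - 48 = 144.

144


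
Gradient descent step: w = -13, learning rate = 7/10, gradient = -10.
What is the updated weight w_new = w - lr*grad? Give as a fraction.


w_new = -13 - 7/10 * -10 = -13 - -7 = -6.

-6


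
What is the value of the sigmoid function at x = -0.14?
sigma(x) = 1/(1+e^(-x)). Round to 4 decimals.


sigma(-0.14) = 1/(1+e^(0.14)) = 1/(1+1.150274) = 1/2.150274 = 0.4651.

0.4651


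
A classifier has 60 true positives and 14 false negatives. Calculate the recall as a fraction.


Recall = TP / (TP + FN) = 60 / 74 = 30/37.

30/37


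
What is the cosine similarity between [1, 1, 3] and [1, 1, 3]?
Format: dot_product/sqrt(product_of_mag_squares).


dot = 11. |a|^2 = 11, |b|^2 = 11. cos = 11/sqrt(121).

11/sqrt(121)


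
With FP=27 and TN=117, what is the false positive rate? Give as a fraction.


FPR = FP / (FP + TN) = 27 / 144 = 3/16.

3/16


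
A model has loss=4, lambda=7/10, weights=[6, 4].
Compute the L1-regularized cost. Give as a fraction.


L1 norm = sum(|w|) = 10. J = 4 + 7/10 * 10 = 11.

11


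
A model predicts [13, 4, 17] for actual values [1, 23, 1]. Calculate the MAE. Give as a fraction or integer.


MAE = (1/3) * (|1-13|=12 + |23-4|=19 + |1-17|=16). Sum = 47. MAE = 47/3.

47/3


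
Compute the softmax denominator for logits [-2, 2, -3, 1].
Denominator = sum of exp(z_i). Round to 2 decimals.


Denom = e^-2=0.1353 + e^2=7.3891 + e^-3=0.0498 + e^1=2.7183. Sum = 10.2925, which rounds to 10.29.

10.29


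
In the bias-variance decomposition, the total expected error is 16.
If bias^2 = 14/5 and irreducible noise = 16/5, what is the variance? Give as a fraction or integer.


Total error = bias^2 + variance + irreducible noise. So variance = 16 - 14/5 - 16/5 = 10.

10


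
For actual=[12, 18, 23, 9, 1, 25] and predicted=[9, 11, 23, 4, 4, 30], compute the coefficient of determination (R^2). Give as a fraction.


Mean(y) = 44/3. SS_res = 117. SS_tot = 1240/3. R^2 = 1 - 117/(1240/3) = 889/1240.

889/1240


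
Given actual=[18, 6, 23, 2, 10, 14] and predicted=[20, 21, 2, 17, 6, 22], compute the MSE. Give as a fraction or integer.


MSE = (1/6) * ((18-20)^2=4 + (6-21)^2=225 + (23-2)^2=441 + (2-17)^2=225 + (10-6)^2=16 + (14-22)^2=64). Sum = 975. MSE = 325/2.

325/2


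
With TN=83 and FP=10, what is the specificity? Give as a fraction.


Specificity = TN / (TN + FP) = 83 / 93 = 83/93.

83/93


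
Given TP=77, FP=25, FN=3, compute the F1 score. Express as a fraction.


Precision = 77/102 = 77/102. Recall = 77/80 = 77/80. F1 = 2*P*R/(P+R) = 11/13.

11/13


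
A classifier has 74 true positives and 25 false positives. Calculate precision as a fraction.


Precision = TP / (TP + FP) = 74 / 99 = 74/99.

74/99


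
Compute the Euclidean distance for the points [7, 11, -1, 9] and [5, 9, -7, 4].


d = sqrt(sum of squared differences). (7-5)^2=4, (11-9)^2=4, (-1--7)^2=36, (9-4)^2=25. Sum = 69.

sqrt(69)


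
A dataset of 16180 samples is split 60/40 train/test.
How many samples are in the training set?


Test set = 16180 * 40% = 6472. Training set = 16180 - 6472 = 9708.

9708


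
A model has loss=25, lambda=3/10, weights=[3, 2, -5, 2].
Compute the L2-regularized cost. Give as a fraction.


L2 sq norm = sum(w^2) = 42. J = 25 + 3/10 * 42 = 188/5.

188/5
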